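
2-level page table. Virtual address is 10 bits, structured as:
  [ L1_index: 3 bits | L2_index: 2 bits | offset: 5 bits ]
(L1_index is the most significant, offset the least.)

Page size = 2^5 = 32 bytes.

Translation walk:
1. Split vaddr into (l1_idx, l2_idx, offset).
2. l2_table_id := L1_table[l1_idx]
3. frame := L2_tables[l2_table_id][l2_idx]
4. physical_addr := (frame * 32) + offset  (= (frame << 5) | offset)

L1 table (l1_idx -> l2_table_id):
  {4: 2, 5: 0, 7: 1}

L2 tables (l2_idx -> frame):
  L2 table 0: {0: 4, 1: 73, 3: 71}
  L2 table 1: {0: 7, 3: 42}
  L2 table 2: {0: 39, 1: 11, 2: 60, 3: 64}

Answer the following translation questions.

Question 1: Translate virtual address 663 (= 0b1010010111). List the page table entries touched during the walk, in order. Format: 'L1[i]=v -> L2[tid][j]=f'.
Answer: L1[5]=0 -> L2[0][0]=4

Derivation:
vaddr = 663 = 0b1010010111
Split: l1_idx=5, l2_idx=0, offset=23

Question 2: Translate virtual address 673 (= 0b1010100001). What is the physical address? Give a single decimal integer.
Answer: 2337

Derivation:
vaddr = 673 = 0b1010100001
Split: l1_idx=5, l2_idx=1, offset=1
L1[5] = 0
L2[0][1] = 73
paddr = 73 * 32 + 1 = 2337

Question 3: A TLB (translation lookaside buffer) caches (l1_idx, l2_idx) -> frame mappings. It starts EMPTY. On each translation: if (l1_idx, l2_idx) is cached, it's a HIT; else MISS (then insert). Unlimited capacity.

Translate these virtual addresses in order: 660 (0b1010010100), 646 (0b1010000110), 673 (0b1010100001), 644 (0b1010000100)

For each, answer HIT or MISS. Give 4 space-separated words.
Answer: MISS HIT MISS HIT

Derivation:
vaddr=660: (5,0) not in TLB -> MISS, insert
vaddr=646: (5,0) in TLB -> HIT
vaddr=673: (5,1) not in TLB -> MISS, insert
vaddr=644: (5,0) in TLB -> HIT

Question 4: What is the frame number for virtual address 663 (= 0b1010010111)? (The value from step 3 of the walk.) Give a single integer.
vaddr = 663: l1_idx=5, l2_idx=0
L1[5] = 0; L2[0][0] = 4

Answer: 4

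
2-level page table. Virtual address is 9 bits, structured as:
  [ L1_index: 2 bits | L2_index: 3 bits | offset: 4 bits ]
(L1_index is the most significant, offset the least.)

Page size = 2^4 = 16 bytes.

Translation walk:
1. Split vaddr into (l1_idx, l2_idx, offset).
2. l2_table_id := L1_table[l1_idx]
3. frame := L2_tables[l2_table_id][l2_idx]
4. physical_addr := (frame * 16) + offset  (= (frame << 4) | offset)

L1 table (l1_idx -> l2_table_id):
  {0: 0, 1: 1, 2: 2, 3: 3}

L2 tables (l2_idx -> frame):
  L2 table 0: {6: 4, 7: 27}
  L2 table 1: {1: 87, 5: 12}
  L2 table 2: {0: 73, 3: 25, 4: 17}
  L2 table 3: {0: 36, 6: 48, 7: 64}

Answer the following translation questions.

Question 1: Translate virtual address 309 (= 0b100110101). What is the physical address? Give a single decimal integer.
vaddr = 309 = 0b100110101
Split: l1_idx=2, l2_idx=3, offset=5
L1[2] = 2
L2[2][3] = 25
paddr = 25 * 16 + 5 = 405

Answer: 405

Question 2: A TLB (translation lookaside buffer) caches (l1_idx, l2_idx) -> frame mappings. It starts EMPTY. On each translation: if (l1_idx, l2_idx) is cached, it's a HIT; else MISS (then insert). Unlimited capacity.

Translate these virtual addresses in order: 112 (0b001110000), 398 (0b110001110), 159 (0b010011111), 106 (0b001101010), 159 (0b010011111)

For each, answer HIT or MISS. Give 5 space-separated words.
Answer: MISS MISS MISS MISS HIT

Derivation:
vaddr=112: (0,7) not in TLB -> MISS, insert
vaddr=398: (3,0) not in TLB -> MISS, insert
vaddr=159: (1,1) not in TLB -> MISS, insert
vaddr=106: (0,6) not in TLB -> MISS, insert
vaddr=159: (1,1) in TLB -> HIT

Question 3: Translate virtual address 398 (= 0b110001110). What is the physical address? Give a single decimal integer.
Answer: 590

Derivation:
vaddr = 398 = 0b110001110
Split: l1_idx=3, l2_idx=0, offset=14
L1[3] = 3
L2[3][0] = 36
paddr = 36 * 16 + 14 = 590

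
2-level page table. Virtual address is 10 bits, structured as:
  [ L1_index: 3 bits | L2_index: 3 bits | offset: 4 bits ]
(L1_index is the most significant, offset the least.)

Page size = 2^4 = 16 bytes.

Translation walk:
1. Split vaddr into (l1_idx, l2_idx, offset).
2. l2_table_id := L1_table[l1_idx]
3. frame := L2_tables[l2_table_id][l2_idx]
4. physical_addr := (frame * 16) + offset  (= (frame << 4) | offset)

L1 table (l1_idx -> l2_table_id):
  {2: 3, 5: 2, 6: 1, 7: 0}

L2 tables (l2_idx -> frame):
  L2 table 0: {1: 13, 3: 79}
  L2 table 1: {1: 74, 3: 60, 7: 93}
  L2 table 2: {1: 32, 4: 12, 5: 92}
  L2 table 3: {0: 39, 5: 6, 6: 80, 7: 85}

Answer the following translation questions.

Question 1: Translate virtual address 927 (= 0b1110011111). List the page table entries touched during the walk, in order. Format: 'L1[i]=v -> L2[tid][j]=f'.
vaddr = 927 = 0b1110011111
Split: l1_idx=7, l2_idx=1, offset=15

Answer: L1[7]=0 -> L2[0][1]=13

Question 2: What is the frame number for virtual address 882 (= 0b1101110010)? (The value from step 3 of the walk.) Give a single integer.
Answer: 93

Derivation:
vaddr = 882: l1_idx=6, l2_idx=7
L1[6] = 1; L2[1][7] = 93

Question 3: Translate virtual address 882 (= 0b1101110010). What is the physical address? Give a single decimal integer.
Answer: 1490

Derivation:
vaddr = 882 = 0b1101110010
Split: l1_idx=6, l2_idx=7, offset=2
L1[6] = 1
L2[1][7] = 93
paddr = 93 * 16 + 2 = 1490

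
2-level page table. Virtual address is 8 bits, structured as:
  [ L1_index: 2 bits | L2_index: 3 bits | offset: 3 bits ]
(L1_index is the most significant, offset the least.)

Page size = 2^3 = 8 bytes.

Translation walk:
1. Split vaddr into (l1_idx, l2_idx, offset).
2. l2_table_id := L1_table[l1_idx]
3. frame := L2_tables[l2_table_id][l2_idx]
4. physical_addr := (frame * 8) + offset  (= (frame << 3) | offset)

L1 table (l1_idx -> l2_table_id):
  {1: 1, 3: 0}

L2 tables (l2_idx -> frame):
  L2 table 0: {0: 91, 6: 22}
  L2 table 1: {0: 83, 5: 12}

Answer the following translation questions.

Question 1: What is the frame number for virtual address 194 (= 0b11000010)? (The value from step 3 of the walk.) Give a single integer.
Answer: 91

Derivation:
vaddr = 194: l1_idx=3, l2_idx=0
L1[3] = 0; L2[0][0] = 91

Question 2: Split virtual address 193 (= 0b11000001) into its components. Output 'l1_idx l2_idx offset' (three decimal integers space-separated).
Answer: 3 0 1

Derivation:
vaddr = 193 = 0b11000001
  top 2 bits -> l1_idx = 3
  next 3 bits -> l2_idx = 0
  bottom 3 bits -> offset = 1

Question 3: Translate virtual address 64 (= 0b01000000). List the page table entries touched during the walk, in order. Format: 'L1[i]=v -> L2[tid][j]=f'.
vaddr = 64 = 0b01000000
Split: l1_idx=1, l2_idx=0, offset=0

Answer: L1[1]=1 -> L2[1][0]=83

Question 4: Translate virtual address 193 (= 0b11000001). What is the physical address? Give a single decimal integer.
Answer: 729

Derivation:
vaddr = 193 = 0b11000001
Split: l1_idx=3, l2_idx=0, offset=1
L1[3] = 0
L2[0][0] = 91
paddr = 91 * 8 + 1 = 729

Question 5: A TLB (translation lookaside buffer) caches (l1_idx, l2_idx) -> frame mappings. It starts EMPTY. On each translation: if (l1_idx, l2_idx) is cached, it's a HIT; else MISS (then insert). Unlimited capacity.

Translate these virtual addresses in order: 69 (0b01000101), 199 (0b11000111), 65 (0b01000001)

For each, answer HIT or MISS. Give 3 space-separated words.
Answer: MISS MISS HIT

Derivation:
vaddr=69: (1,0) not in TLB -> MISS, insert
vaddr=199: (3,0) not in TLB -> MISS, insert
vaddr=65: (1,0) in TLB -> HIT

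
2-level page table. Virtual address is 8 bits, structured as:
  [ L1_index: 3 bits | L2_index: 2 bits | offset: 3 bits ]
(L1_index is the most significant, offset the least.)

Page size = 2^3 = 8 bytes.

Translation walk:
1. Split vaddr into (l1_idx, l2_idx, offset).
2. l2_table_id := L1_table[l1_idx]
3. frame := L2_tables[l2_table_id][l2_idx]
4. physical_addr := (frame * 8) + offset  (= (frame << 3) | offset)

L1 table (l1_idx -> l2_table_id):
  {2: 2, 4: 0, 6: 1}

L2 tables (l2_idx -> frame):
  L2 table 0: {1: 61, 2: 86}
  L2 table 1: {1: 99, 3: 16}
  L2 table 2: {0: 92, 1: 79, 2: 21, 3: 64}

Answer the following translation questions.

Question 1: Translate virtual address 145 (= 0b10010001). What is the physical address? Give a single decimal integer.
vaddr = 145 = 0b10010001
Split: l1_idx=4, l2_idx=2, offset=1
L1[4] = 0
L2[0][2] = 86
paddr = 86 * 8 + 1 = 689

Answer: 689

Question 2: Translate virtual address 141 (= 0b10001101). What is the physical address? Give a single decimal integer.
Answer: 493

Derivation:
vaddr = 141 = 0b10001101
Split: l1_idx=4, l2_idx=1, offset=5
L1[4] = 0
L2[0][1] = 61
paddr = 61 * 8 + 5 = 493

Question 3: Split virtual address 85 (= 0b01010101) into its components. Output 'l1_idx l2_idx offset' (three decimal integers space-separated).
vaddr = 85 = 0b01010101
  top 3 bits -> l1_idx = 2
  next 2 bits -> l2_idx = 2
  bottom 3 bits -> offset = 5

Answer: 2 2 5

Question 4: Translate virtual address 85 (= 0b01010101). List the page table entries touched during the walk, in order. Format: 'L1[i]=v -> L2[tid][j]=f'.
vaddr = 85 = 0b01010101
Split: l1_idx=2, l2_idx=2, offset=5

Answer: L1[2]=2 -> L2[2][2]=21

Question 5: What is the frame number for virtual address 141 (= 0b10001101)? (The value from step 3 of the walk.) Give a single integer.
vaddr = 141: l1_idx=4, l2_idx=1
L1[4] = 0; L2[0][1] = 61

Answer: 61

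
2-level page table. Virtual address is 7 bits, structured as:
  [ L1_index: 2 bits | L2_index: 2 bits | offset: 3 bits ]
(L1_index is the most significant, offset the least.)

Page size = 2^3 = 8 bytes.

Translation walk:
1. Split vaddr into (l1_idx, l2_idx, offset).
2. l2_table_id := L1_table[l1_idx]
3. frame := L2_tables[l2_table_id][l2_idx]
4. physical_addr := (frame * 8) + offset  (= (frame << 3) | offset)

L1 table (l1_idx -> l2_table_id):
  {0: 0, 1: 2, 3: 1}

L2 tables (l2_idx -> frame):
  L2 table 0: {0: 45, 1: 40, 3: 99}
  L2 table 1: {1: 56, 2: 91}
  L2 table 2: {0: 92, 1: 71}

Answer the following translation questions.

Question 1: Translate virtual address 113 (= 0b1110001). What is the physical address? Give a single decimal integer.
Answer: 729

Derivation:
vaddr = 113 = 0b1110001
Split: l1_idx=3, l2_idx=2, offset=1
L1[3] = 1
L2[1][2] = 91
paddr = 91 * 8 + 1 = 729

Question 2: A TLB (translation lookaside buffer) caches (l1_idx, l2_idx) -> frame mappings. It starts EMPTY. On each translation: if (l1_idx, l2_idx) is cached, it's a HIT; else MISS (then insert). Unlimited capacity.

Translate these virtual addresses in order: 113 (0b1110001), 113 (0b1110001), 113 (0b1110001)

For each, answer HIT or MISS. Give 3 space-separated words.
Answer: MISS HIT HIT

Derivation:
vaddr=113: (3,2) not in TLB -> MISS, insert
vaddr=113: (3,2) in TLB -> HIT
vaddr=113: (3,2) in TLB -> HIT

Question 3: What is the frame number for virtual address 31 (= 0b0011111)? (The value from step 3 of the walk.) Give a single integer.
vaddr = 31: l1_idx=0, l2_idx=3
L1[0] = 0; L2[0][3] = 99

Answer: 99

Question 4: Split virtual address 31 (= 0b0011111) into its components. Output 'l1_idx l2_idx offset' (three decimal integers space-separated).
Answer: 0 3 7

Derivation:
vaddr = 31 = 0b0011111
  top 2 bits -> l1_idx = 0
  next 2 bits -> l2_idx = 3
  bottom 3 bits -> offset = 7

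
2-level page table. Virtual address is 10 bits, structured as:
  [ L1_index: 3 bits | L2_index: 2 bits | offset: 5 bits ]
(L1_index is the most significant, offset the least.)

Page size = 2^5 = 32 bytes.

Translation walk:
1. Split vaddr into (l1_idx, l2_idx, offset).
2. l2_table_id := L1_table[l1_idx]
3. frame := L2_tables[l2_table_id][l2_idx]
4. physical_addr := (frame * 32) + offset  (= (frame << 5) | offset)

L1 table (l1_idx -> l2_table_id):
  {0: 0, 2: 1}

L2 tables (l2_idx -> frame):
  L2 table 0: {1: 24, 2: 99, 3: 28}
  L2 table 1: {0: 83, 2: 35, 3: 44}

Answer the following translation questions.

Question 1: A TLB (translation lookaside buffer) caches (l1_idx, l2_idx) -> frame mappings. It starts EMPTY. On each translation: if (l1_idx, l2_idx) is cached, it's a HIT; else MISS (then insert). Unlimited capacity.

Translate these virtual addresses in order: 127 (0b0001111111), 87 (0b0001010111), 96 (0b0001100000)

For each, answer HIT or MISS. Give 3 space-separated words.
vaddr=127: (0,3) not in TLB -> MISS, insert
vaddr=87: (0,2) not in TLB -> MISS, insert
vaddr=96: (0,3) in TLB -> HIT

Answer: MISS MISS HIT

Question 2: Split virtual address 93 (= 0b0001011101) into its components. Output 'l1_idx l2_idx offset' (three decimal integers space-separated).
Answer: 0 2 29

Derivation:
vaddr = 93 = 0b0001011101
  top 3 bits -> l1_idx = 0
  next 2 bits -> l2_idx = 2
  bottom 5 bits -> offset = 29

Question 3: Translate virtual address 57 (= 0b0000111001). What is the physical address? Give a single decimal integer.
Answer: 793

Derivation:
vaddr = 57 = 0b0000111001
Split: l1_idx=0, l2_idx=1, offset=25
L1[0] = 0
L2[0][1] = 24
paddr = 24 * 32 + 25 = 793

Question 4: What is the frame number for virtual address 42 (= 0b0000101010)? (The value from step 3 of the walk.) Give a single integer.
Answer: 24

Derivation:
vaddr = 42: l1_idx=0, l2_idx=1
L1[0] = 0; L2[0][1] = 24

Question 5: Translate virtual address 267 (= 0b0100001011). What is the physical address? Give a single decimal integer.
Answer: 2667

Derivation:
vaddr = 267 = 0b0100001011
Split: l1_idx=2, l2_idx=0, offset=11
L1[2] = 1
L2[1][0] = 83
paddr = 83 * 32 + 11 = 2667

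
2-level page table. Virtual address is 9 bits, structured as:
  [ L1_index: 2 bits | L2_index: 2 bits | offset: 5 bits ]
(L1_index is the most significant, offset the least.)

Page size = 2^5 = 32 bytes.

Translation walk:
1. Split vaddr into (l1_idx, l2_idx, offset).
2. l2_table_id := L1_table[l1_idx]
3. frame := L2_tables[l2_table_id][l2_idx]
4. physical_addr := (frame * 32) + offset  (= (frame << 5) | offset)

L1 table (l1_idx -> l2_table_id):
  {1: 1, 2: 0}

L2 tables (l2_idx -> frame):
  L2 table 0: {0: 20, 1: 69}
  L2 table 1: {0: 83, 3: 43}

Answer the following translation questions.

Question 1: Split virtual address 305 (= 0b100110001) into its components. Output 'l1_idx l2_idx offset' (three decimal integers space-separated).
Answer: 2 1 17

Derivation:
vaddr = 305 = 0b100110001
  top 2 bits -> l1_idx = 2
  next 2 bits -> l2_idx = 1
  bottom 5 bits -> offset = 17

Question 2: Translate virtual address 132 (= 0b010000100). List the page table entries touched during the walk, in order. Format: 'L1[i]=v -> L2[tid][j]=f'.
Answer: L1[1]=1 -> L2[1][0]=83

Derivation:
vaddr = 132 = 0b010000100
Split: l1_idx=1, l2_idx=0, offset=4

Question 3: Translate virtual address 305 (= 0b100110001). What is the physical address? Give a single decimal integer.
vaddr = 305 = 0b100110001
Split: l1_idx=2, l2_idx=1, offset=17
L1[2] = 0
L2[0][1] = 69
paddr = 69 * 32 + 17 = 2225

Answer: 2225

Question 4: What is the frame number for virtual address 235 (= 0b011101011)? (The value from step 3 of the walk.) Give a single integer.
Answer: 43

Derivation:
vaddr = 235: l1_idx=1, l2_idx=3
L1[1] = 1; L2[1][3] = 43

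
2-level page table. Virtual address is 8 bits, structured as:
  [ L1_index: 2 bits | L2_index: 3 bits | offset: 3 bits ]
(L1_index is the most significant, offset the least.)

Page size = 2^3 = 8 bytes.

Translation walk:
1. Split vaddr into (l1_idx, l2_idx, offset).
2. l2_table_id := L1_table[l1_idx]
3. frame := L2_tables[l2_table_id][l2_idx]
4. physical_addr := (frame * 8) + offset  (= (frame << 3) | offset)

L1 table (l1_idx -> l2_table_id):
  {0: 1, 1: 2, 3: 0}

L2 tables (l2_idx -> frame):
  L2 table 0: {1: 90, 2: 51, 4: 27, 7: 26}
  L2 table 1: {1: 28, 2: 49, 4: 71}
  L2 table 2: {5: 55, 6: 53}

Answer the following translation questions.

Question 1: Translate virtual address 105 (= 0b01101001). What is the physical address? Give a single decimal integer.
vaddr = 105 = 0b01101001
Split: l1_idx=1, l2_idx=5, offset=1
L1[1] = 2
L2[2][5] = 55
paddr = 55 * 8 + 1 = 441

Answer: 441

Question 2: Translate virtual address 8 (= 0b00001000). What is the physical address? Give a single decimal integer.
vaddr = 8 = 0b00001000
Split: l1_idx=0, l2_idx=1, offset=0
L1[0] = 1
L2[1][1] = 28
paddr = 28 * 8 + 0 = 224

Answer: 224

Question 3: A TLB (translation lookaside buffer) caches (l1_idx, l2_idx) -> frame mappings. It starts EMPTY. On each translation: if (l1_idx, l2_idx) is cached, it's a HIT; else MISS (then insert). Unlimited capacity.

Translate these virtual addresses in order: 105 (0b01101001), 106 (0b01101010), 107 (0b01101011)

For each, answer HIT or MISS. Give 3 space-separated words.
Answer: MISS HIT HIT

Derivation:
vaddr=105: (1,5) not in TLB -> MISS, insert
vaddr=106: (1,5) in TLB -> HIT
vaddr=107: (1,5) in TLB -> HIT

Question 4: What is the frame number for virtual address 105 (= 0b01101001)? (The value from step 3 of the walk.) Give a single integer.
Answer: 55

Derivation:
vaddr = 105: l1_idx=1, l2_idx=5
L1[1] = 2; L2[2][5] = 55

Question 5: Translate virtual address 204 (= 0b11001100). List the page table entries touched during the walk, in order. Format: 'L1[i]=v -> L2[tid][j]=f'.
vaddr = 204 = 0b11001100
Split: l1_idx=3, l2_idx=1, offset=4

Answer: L1[3]=0 -> L2[0][1]=90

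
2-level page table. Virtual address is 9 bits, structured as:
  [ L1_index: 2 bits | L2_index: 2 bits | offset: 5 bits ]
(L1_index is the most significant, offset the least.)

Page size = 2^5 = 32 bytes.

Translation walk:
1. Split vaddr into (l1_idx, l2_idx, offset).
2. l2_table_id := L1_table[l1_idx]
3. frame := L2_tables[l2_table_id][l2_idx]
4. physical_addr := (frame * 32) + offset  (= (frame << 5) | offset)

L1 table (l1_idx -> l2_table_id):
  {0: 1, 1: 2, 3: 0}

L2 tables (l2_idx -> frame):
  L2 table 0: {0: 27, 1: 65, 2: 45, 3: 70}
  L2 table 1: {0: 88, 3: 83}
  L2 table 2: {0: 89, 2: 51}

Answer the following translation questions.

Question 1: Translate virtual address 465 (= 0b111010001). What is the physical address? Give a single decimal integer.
vaddr = 465 = 0b111010001
Split: l1_idx=3, l2_idx=2, offset=17
L1[3] = 0
L2[0][2] = 45
paddr = 45 * 32 + 17 = 1457

Answer: 1457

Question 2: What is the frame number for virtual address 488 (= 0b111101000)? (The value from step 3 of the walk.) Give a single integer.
Answer: 70

Derivation:
vaddr = 488: l1_idx=3, l2_idx=3
L1[3] = 0; L2[0][3] = 70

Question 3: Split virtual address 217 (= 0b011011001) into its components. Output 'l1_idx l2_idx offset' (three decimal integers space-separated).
vaddr = 217 = 0b011011001
  top 2 bits -> l1_idx = 1
  next 2 bits -> l2_idx = 2
  bottom 5 bits -> offset = 25

Answer: 1 2 25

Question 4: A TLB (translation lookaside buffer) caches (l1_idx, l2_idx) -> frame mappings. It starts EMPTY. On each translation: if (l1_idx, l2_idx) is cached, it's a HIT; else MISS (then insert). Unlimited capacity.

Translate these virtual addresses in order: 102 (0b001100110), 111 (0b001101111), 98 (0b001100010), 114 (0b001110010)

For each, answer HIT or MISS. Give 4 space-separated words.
vaddr=102: (0,3) not in TLB -> MISS, insert
vaddr=111: (0,3) in TLB -> HIT
vaddr=98: (0,3) in TLB -> HIT
vaddr=114: (0,3) in TLB -> HIT

Answer: MISS HIT HIT HIT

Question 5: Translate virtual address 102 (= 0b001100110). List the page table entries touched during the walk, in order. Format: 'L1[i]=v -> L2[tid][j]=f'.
Answer: L1[0]=1 -> L2[1][3]=83

Derivation:
vaddr = 102 = 0b001100110
Split: l1_idx=0, l2_idx=3, offset=6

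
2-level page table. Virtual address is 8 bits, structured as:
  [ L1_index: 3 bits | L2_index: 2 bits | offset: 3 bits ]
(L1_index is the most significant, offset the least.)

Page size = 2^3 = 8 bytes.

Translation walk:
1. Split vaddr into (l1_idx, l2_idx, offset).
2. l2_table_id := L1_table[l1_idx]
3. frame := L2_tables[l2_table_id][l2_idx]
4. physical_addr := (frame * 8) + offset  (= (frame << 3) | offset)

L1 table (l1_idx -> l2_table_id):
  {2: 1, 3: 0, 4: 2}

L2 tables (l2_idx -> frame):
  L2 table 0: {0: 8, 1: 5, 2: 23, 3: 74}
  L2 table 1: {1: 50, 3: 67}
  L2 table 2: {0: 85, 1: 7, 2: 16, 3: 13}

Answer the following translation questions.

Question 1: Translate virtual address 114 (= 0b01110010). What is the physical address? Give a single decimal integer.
Answer: 186

Derivation:
vaddr = 114 = 0b01110010
Split: l1_idx=3, l2_idx=2, offset=2
L1[3] = 0
L2[0][2] = 23
paddr = 23 * 8 + 2 = 186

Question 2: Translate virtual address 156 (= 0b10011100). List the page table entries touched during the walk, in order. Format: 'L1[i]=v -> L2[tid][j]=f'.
vaddr = 156 = 0b10011100
Split: l1_idx=4, l2_idx=3, offset=4

Answer: L1[4]=2 -> L2[2][3]=13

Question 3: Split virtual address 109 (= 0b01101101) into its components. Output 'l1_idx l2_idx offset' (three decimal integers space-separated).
Answer: 3 1 5

Derivation:
vaddr = 109 = 0b01101101
  top 3 bits -> l1_idx = 3
  next 2 bits -> l2_idx = 1
  bottom 3 bits -> offset = 5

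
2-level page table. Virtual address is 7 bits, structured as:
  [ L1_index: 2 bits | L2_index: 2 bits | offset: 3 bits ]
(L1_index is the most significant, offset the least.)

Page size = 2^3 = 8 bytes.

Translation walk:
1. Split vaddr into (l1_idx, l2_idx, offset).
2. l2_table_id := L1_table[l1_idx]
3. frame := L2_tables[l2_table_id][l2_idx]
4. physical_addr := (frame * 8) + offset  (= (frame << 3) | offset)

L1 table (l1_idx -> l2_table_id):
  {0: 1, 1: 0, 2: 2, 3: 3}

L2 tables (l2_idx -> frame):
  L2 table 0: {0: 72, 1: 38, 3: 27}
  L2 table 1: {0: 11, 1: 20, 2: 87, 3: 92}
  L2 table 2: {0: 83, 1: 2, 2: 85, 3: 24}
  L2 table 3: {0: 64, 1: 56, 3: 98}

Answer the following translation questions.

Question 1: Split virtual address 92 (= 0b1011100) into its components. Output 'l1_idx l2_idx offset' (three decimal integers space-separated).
Answer: 2 3 4

Derivation:
vaddr = 92 = 0b1011100
  top 2 bits -> l1_idx = 2
  next 2 bits -> l2_idx = 3
  bottom 3 bits -> offset = 4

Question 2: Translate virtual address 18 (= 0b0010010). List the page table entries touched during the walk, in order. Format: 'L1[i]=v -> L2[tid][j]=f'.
Answer: L1[0]=1 -> L2[1][2]=87

Derivation:
vaddr = 18 = 0b0010010
Split: l1_idx=0, l2_idx=2, offset=2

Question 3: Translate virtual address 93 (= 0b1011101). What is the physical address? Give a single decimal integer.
Answer: 197

Derivation:
vaddr = 93 = 0b1011101
Split: l1_idx=2, l2_idx=3, offset=5
L1[2] = 2
L2[2][3] = 24
paddr = 24 * 8 + 5 = 197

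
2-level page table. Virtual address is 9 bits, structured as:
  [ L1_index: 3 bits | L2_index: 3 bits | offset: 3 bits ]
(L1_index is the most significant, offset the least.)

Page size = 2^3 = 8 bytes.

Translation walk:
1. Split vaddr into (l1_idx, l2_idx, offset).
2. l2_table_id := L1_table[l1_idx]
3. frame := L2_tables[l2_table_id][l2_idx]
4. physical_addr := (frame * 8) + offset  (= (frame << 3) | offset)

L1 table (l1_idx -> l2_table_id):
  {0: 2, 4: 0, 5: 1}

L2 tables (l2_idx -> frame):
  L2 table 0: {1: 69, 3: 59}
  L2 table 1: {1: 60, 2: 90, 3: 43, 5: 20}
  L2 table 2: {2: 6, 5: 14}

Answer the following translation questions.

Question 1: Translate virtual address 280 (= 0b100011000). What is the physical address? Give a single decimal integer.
Answer: 472

Derivation:
vaddr = 280 = 0b100011000
Split: l1_idx=4, l2_idx=3, offset=0
L1[4] = 0
L2[0][3] = 59
paddr = 59 * 8 + 0 = 472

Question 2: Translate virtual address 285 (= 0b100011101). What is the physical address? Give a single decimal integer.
vaddr = 285 = 0b100011101
Split: l1_idx=4, l2_idx=3, offset=5
L1[4] = 0
L2[0][3] = 59
paddr = 59 * 8 + 5 = 477

Answer: 477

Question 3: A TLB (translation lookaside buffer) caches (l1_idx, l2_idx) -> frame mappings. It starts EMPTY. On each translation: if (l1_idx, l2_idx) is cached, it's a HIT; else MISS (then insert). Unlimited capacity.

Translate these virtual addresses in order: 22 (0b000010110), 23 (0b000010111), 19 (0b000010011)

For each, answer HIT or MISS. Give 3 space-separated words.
vaddr=22: (0,2) not in TLB -> MISS, insert
vaddr=23: (0,2) in TLB -> HIT
vaddr=19: (0,2) in TLB -> HIT

Answer: MISS HIT HIT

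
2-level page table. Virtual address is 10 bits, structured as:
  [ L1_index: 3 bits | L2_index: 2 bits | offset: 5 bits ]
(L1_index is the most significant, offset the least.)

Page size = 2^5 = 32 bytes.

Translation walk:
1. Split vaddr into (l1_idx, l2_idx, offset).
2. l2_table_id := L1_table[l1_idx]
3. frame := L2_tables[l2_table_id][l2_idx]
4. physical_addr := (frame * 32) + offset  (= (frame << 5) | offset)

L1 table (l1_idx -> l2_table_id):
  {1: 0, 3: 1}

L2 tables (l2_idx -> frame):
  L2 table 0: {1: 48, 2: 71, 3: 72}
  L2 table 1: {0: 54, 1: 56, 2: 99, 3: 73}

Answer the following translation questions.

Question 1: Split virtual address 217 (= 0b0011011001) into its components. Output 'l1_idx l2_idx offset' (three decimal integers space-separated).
vaddr = 217 = 0b0011011001
  top 3 bits -> l1_idx = 1
  next 2 bits -> l2_idx = 2
  bottom 5 bits -> offset = 25

Answer: 1 2 25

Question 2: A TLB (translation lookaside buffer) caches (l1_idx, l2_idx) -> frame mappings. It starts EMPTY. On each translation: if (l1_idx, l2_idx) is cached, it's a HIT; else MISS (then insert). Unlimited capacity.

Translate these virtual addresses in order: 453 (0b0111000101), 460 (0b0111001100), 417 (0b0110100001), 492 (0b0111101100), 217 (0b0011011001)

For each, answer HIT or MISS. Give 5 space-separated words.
vaddr=453: (3,2) not in TLB -> MISS, insert
vaddr=460: (3,2) in TLB -> HIT
vaddr=417: (3,1) not in TLB -> MISS, insert
vaddr=492: (3,3) not in TLB -> MISS, insert
vaddr=217: (1,2) not in TLB -> MISS, insert

Answer: MISS HIT MISS MISS MISS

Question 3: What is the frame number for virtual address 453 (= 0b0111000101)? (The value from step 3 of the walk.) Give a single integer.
vaddr = 453: l1_idx=3, l2_idx=2
L1[3] = 1; L2[1][2] = 99

Answer: 99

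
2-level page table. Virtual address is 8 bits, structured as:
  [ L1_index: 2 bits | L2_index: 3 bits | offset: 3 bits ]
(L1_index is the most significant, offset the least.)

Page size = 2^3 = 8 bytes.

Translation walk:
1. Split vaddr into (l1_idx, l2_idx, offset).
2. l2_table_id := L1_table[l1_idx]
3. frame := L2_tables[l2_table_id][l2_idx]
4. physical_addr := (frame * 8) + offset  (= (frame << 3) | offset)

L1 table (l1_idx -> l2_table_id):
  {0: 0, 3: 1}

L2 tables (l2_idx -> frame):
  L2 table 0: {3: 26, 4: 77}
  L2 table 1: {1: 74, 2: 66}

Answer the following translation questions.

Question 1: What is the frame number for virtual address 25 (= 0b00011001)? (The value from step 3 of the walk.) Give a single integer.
vaddr = 25: l1_idx=0, l2_idx=3
L1[0] = 0; L2[0][3] = 26

Answer: 26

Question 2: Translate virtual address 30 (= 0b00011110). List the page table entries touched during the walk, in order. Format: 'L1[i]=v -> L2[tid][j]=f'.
vaddr = 30 = 0b00011110
Split: l1_idx=0, l2_idx=3, offset=6

Answer: L1[0]=0 -> L2[0][3]=26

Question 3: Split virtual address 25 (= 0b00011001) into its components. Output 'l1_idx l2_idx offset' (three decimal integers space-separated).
Answer: 0 3 1

Derivation:
vaddr = 25 = 0b00011001
  top 2 bits -> l1_idx = 0
  next 3 bits -> l2_idx = 3
  bottom 3 bits -> offset = 1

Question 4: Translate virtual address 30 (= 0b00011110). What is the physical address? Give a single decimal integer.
vaddr = 30 = 0b00011110
Split: l1_idx=0, l2_idx=3, offset=6
L1[0] = 0
L2[0][3] = 26
paddr = 26 * 8 + 6 = 214

Answer: 214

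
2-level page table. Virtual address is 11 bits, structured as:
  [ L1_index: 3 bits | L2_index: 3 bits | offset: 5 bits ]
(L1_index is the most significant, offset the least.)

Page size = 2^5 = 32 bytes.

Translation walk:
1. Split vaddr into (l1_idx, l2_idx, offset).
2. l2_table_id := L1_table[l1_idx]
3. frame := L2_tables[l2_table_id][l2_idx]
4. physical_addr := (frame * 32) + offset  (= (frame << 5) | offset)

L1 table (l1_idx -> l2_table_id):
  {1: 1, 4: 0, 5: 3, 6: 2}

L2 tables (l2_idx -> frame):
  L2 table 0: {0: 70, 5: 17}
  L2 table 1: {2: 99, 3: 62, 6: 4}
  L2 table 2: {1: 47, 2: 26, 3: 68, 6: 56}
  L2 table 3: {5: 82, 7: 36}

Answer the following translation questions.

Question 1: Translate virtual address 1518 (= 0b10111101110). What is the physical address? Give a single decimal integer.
vaddr = 1518 = 0b10111101110
Split: l1_idx=5, l2_idx=7, offset=14
L1[5] = 3
L2[3][7] = 36
paddr = 36 * 32 + 14 = 1166

Answer: 1166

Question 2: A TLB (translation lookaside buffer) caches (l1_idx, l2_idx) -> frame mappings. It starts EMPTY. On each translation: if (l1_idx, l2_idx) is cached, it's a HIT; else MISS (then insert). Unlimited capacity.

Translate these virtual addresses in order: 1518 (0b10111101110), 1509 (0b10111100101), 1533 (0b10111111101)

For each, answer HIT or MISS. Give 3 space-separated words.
vaddr=1518: (5,7) not in TLB -> MISS, insert
vaddr=1509: (5,7) in TLB -> HIT
vaddr=1533: (5,7) in TLB -> HIT

Answer: MISS HIT HIT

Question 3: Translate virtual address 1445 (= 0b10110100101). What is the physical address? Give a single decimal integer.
vaddr = 1445 = 0b10110100101
Split: l1_idx=5, l2_idx=5, offset=5
L1[5] = 3
L2[3][5] = 82
paddr = 82 * 32 + 5 = 2629

Answer: 2629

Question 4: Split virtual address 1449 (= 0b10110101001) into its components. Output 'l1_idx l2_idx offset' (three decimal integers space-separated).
Answer: 5 5 9

Derivation:
vaddr = 1449 = 0b10110101001
  top 3 bits -> l1_idx = 5
  next 3 bits -> l2_idx = 5
  bottom 5 bits -> offset = 9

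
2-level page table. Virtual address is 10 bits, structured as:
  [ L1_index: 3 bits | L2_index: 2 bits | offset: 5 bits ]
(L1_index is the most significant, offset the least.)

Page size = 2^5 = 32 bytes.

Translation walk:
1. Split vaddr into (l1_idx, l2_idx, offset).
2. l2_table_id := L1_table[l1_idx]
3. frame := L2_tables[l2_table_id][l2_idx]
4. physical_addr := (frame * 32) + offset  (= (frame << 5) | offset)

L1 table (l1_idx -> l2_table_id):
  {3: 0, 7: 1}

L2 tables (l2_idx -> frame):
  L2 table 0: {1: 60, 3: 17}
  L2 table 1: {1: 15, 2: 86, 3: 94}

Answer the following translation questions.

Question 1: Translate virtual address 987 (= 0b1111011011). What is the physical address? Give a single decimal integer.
vaddr = 987 = 0b1111011011
Split: l1_idx=7, l2_idx=2, offset=27
L1[7] = 1
L2[1][2] = 86
paddr = 86 * 32 + 27 = 2779

Answer: 2779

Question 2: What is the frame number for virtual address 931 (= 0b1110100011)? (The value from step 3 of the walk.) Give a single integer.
Answer: 15

Derivation:
vaddr = 931: l1_idx=7, l2_idx=1
L1[7] = 1; L2[1][1] = 15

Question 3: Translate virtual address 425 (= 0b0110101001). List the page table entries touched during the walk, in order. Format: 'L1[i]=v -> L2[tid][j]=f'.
Answer: L1[3]=0 -> L2[0][1]=60

Derivation:
vaddr = 425 = 0b0110101001
Split: l1_idx=3, l2_idx=1, offset=9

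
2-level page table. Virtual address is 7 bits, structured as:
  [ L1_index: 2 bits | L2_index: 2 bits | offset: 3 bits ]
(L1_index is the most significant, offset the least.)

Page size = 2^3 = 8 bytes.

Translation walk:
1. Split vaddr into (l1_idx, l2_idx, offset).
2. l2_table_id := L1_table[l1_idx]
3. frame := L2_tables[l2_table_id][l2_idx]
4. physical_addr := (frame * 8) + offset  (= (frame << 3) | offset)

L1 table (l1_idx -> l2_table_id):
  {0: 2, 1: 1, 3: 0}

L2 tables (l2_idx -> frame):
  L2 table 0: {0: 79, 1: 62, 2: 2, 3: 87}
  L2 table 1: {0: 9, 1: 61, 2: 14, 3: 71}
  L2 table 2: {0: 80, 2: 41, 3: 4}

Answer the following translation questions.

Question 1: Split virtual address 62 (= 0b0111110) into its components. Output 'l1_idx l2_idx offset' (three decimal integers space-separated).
vaddr = 62 = 0b0111110
  top 2 bits -> l1_idx = 1
  next 2 bits -> l2_idx = 3
  bottom 3 bits -> offset = 6

Answer: 1 3 6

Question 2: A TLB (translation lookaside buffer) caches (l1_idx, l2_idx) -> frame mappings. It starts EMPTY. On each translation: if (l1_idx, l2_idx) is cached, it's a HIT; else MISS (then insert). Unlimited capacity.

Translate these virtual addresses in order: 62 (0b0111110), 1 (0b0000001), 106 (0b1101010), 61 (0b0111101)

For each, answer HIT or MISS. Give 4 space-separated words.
Answer: MISS MISS MISS HIT

Derivation:
vaddr=62: (1,3) not in TLB -> MISS, insert
vaddr=1: (0,0) not in TLB -> MISS, insert
vaddr=106: (3,1) not in TLB -> MISS, insert
vaddr=61: (1,3) in TLB -> HIT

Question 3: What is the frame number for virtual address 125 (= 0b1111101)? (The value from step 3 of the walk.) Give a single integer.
vaddr = 125: l1_idx=3, l2_idx=3
L1[3] = 0; L2[0][3] = 87

Answer: 87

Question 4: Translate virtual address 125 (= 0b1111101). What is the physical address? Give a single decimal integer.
vaddr = 125 = 0b1111101
Split: l1_idx=3, l2_idx=3, offset=5
L1[3] = 0
L2[0][3] = 87
paddr = 87 * 8 + 5 = 701

Answer: 701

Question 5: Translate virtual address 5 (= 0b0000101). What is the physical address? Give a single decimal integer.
Answer: 645

Derivation:
vaddr = 5 = 0b0000101
Split: l1_idx=0, l2_idx=0, offset=5
L1[0] = 2
L2[2][0] = 80
paddr = 80 * 8 + 5 = 645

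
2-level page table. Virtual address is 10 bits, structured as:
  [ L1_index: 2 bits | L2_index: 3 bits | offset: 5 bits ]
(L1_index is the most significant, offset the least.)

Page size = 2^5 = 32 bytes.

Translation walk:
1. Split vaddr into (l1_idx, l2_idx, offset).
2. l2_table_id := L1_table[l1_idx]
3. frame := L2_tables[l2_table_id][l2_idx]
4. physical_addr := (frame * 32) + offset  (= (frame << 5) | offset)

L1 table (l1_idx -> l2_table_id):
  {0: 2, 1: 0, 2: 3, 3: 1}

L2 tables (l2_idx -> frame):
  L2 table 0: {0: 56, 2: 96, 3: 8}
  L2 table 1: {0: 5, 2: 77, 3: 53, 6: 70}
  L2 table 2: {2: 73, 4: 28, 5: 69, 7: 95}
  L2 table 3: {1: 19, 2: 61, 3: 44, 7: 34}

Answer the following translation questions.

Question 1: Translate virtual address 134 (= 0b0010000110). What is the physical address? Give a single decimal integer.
vaddr = 134 = 0b0010000110
Split: l1_idx=0, l2_idx=4, offset=6
L1[0] = 2
L2[2][4] = 28
paddr = 28 * 32 + 6 = 902

Answer: 902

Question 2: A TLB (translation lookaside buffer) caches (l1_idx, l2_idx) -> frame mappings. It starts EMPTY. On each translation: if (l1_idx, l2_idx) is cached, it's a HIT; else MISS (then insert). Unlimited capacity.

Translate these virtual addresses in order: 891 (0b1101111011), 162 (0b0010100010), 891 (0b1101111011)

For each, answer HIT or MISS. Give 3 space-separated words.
Answer: MISS MISS HIT

Derivation:
vaddr=891: (3,3) not in TLB -> MISS, insert
vaddr=162: (0,5) not in TLB -> MISS, insert
vaddr=891: (3,3) in TLB -> HIT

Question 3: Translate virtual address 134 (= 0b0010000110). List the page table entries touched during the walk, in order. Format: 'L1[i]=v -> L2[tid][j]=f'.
vaddr = 134 = 0b0010000110
Split: l1_idx=0, l2_idx=4, offset=6

Answer: L1[0]=2 -> L2[2][4]=28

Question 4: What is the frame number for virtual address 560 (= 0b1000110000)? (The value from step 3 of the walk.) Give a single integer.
Answer: 19

Derivation:
vaddr = 560: l1_idx=2, l2_idx=1
L1[2] = 3; L2[3][1] = 19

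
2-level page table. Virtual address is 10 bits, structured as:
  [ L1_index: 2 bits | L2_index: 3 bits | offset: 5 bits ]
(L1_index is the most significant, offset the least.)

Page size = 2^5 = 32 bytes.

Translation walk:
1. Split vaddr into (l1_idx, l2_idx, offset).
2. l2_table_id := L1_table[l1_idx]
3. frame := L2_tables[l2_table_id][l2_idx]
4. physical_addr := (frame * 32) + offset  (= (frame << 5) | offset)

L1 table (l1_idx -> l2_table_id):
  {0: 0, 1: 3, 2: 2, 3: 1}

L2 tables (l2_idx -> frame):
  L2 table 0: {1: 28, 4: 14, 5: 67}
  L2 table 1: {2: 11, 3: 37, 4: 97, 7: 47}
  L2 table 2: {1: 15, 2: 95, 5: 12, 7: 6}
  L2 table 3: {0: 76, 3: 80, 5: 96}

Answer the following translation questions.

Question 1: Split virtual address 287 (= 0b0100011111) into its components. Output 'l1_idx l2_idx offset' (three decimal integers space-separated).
vaddr = 287 = 0b0100011111
  top 2 bits -> l1_idx = 1
  next 3 bits -> l2_idx = 0
  bottom 5 bits -> offset = 31

Answer: 1 0 31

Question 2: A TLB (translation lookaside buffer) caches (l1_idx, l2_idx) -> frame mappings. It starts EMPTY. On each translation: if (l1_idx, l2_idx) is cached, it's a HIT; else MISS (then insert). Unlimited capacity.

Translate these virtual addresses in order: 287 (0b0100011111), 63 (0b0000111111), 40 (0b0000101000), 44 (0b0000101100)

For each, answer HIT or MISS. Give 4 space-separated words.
Answer: MISS MISS HIT HIT

Derivation:
vaddr=287: (1,0) not in TLB -> MISS, insert
vaddr=63: (0,1) not in TLB -> MISS, insert
vaddr=40: (0,1) in TLB -> HIT
vaddr=44: (0,1) in TLB -> HIT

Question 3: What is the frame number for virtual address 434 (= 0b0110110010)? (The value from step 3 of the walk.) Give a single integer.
vaddr = 434: l1_idx=1, l2_idx=5
L1[1] = 3; L2[3][5] = 96

Answer: 96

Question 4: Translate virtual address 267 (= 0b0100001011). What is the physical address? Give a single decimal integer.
Answer: 2443

Derivation:
vaddr = 267 = 0b0100001011
Split: l1_idx=1, l2_idx=0, offset=11
L1[1] = 3
L2[3][0] = 76
paddr = 76 * 32 + 11 = 2443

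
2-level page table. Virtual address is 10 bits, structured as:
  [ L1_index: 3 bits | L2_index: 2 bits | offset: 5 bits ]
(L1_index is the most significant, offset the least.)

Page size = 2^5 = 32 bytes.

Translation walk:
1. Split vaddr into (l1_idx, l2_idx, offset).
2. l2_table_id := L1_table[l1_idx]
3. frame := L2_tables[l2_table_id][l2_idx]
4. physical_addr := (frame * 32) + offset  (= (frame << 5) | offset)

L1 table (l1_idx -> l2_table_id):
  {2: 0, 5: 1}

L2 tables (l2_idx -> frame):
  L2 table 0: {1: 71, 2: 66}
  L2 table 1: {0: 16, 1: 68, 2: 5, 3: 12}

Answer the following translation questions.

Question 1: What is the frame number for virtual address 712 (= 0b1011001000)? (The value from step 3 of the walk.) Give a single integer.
vaddr = 712: l1_idx=5, l2_idx=2
L1[5] = 1; L2[1][2] = 5

Answer: 5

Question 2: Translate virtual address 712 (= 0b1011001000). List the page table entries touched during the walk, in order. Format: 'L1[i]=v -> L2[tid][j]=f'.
vaddr = 712 = 0b1011001000
Split: l1_idx=5, l2_idx=2, offset=8

Answer: L1[5]=1 -> L2[1][2]=5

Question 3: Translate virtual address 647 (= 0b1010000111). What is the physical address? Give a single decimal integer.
vaddr = 647 = 0b1010000111
Split: l1_idx=5, l2_idx=0, offset=7
L1[5] = 1
L2[1][0] = 16
paddr = 16 * 32 + 7 = 519

Answer: 519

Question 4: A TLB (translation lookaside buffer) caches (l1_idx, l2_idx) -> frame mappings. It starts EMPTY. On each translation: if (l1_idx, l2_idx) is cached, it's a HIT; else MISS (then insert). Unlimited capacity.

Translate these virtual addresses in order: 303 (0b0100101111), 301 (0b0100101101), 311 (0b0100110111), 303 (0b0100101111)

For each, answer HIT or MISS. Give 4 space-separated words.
Answer: MISS HIT HIT HIT

Derivation:
vaddr=303: (2,1) not in TLB -> MISS, insert
vaddr=301: (2,1) in TLB -> HIT
vaddr=311: (2,1) in TLB -> HIT
vaddr=303: (2,1) in TLB -> HIT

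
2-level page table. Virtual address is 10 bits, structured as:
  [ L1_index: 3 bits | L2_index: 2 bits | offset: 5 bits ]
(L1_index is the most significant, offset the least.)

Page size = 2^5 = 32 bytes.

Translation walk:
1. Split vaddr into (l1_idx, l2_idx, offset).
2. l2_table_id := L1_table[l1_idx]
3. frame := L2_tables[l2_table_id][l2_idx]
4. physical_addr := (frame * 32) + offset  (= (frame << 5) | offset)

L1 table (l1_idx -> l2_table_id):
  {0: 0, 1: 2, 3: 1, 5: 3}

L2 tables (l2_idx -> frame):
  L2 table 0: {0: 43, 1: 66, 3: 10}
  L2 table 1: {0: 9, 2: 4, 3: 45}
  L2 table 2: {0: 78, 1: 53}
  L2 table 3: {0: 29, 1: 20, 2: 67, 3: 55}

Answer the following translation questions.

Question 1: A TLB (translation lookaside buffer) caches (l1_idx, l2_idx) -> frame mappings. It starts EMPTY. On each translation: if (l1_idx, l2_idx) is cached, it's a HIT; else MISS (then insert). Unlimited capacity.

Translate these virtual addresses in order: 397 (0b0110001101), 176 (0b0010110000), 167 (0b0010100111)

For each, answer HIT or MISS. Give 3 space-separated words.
Answer: MISS MISS HIT

Derivation:
vaddr=397: (3,0) not in TLB -> MISS, insert
vaddr=176: (1,1) not in TLB -> MISS, insert
vaddr=167: (1,1) in TLB -> HIT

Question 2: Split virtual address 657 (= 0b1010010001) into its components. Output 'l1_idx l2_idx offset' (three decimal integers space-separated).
vaddr = 657 = 0b1010010001
  top 3 bits -> l1_idx = 5
  next 2 bits -> l2_idx = 0
  bottom 5 bits -> offset = 17

Answer: 5 0 17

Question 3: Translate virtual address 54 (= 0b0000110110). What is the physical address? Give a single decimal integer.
vaddr = 54 = 0b0000110110
Split: l1_idx=0, l2_idx=1, offset=22
L1[0] = 0
L2[0][1] = 66
paddr = 66 * 32 + 22 = 2134

Answer: 2134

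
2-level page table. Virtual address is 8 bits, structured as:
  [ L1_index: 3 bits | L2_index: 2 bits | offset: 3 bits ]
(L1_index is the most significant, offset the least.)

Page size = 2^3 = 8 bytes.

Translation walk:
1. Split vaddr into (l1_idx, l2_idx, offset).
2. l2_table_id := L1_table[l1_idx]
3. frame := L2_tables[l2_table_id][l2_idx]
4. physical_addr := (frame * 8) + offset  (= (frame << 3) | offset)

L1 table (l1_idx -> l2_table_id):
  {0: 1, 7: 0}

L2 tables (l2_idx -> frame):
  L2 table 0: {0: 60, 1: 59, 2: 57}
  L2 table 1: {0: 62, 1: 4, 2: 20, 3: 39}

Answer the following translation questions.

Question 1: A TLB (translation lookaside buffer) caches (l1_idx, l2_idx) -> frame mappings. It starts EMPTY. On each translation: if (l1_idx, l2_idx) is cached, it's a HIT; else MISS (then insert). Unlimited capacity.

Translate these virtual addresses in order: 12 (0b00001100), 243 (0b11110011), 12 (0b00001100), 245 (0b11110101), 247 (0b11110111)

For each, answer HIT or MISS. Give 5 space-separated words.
Answer: MISS MISS HIT HIT HIT

Derivation:
vaddr=12: (0,1) not in TLB -> MISS, insert
vaddr=243: (7,2) not in TLB -> MISS, insert
vaddr=12: (0,1) in TLB -> HIT
vaddr=245: (7,2) in TLB -> HIT
vaddr=247: (7,2) in TLB -> HIT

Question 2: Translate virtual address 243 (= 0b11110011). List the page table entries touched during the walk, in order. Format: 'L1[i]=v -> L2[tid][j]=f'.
Answer: L1[7]=0 -> L2[0][2]=57

Derivation:
vaddr = 243 = 0b11110011
Split: l1_idx=7, l2_idx=2, offset=3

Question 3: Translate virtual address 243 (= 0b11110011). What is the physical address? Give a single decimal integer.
Answer: 459

Derivation:
vaddr = 243 = 0b11110011
Split: l1_idx=7, l2_idx=2, offset=3
L1[7] = 0
L2[0][2] = 57
paddr = 57 * 8 + 3 = 459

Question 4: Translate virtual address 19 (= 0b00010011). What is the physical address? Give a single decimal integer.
vaddr = 19 = 0b00010011
Split: l1_idx=0, l2_idx=2, offset=3
L1[0] = 1
L2[1][2] = 20
paddr = 20 * 8 + 3 = 163

Answer: 163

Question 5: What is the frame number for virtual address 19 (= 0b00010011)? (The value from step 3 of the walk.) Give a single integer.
Answer: 20

Derivation:
vaddr = 19: l1_idx=0, l2_idx=2
L1[0] = 1; L2[1][2] = 20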